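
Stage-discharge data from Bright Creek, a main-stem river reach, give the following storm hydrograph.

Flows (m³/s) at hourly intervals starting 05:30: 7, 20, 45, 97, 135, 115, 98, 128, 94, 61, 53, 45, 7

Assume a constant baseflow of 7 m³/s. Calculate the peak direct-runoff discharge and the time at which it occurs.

Q_p = 128.0 m³/s at t = 09:30

Subtracting baseflow gives direct-runoff ordinates: 0.0, 13.0, 38.0, 90.0, 128.0, 108.0, 91.0, 121.0, 87.0, 54.0, 46.0, 38.0, 0.0 m³/s.
The maximum is 128.0 m³/s, occurring at the reading for t = 09:30.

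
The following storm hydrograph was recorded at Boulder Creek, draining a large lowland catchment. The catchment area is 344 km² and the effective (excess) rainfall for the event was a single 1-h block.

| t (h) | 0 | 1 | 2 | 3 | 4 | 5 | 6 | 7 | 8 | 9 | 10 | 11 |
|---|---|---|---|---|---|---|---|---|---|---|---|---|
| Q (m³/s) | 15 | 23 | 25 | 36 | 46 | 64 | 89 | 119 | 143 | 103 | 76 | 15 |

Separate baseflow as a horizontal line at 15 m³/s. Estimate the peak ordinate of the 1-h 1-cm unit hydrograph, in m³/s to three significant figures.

Direct runoff: 0.0, 8.0, 10.0, 21.0, 31.0, 49.0, 74.0, 104.0, 128.0, 88.0, 61.0, 0.0 m³/s; ΣQ_DR = 574.0 m³/s, peak = 128.0 m³/s.
Runoff depth d = ΣQ_DR·Δt / A = 574.0 × 3600 / (344 km²) = 6.007 mm.
The 1-cm UH is the DRH scaled by (10 mm)/d, so U_p = 128.0 × 10/6.007 = 213 m³/s.

U_p ≈ 213 m³/s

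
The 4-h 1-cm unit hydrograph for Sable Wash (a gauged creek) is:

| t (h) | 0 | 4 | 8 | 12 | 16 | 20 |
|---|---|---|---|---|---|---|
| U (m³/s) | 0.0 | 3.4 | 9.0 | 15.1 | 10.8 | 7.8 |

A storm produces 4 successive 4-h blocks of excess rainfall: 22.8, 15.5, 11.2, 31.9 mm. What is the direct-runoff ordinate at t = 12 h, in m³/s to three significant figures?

By discrete convolution, Q_j = Σ (P_i / 10 mm) · U_{j−i}.
At t = 12 h (j=3): Q = (22.8/10)·15.1 + (15.5/10)·9.0 + (11.2/10)·3.4 + (31.9/10)·0.0 = 52.2 m³/s.

Q ≈ 52.2 m³/s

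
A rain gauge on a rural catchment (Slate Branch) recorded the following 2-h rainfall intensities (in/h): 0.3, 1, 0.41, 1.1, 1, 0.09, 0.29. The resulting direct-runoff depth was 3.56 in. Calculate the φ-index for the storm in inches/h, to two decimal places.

φ ≈ 0.44 in/h

Only the 3 blocks with intensity above φ contribute runoff: 1, 1.1, 1 in/h.
Σ(I−φ)·Δt = d  ⇒  (1+1.1+1 − 3φ)·2 = 3.56
φ = (3.100 − 3.56/2) / 3 = 0.44 in/h.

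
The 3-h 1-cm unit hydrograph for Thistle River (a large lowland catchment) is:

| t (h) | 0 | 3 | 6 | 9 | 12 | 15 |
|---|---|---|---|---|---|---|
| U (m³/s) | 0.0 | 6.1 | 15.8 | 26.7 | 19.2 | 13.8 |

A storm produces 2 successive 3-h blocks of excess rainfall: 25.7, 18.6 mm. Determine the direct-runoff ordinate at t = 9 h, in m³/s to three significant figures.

By discrete convolution, Q_j = Σ (P_i / 10 mm) · U_{j−i}.
At t = 9 h (j=3): Q = (25.7/10)·26.7 + (18.6/10)·15.8 = 98.0 m³/s.

Q ≈ 98.0 m³/s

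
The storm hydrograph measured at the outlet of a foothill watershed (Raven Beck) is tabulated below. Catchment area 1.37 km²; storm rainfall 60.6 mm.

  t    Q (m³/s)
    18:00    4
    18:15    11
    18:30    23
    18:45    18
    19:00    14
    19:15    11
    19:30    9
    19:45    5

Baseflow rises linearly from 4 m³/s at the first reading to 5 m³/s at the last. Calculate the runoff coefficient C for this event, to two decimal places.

ΣQ_DR = 59.00 m³/s; V = ΣQ_DR·Δt = 53100 m³.
Runoff depth d = V / A = 38.76 mm.
C = d / P = 38.76 / 60.6 = 0.64.

C ≈ 0.64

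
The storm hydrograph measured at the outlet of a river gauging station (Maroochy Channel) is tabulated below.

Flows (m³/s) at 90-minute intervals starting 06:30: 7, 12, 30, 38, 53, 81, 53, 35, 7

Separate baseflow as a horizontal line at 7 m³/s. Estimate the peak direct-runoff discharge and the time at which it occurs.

Subtracting baseflow gives direct-runoff ordinates: 0.0, 5.0, 23.0, 31.0, 46.0, 74.0, 46.0, 28.0, 0.0 m³/s.
The maximum is 74.0 m³/s, occurring at the reading for t = 14:00.

Q_p = 74.0 m³/s at t = 14:00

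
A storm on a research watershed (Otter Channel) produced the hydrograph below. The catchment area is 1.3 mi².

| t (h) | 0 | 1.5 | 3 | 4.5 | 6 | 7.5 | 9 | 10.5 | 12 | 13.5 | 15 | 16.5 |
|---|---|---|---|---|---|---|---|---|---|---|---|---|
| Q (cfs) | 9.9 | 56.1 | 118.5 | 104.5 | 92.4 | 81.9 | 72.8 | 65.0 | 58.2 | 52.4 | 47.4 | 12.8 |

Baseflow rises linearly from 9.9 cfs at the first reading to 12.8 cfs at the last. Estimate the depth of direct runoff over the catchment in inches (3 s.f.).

Direct runoff: 0.00, 45.94, 108.07, 93.81, 81.45, 70.68, 61.32, 53.25, 46.19, 40.13, 34.86, 0.00 cfs; ΣQ_DR = 635.7 cfs.
V = ΣQ_DR · Δt = 635.7 × 5400 s = 3.433 × 10^6 ft³.
Over A = 1.3 mi², depth = V / A = 1.14 in.

d ≈ 1.14 in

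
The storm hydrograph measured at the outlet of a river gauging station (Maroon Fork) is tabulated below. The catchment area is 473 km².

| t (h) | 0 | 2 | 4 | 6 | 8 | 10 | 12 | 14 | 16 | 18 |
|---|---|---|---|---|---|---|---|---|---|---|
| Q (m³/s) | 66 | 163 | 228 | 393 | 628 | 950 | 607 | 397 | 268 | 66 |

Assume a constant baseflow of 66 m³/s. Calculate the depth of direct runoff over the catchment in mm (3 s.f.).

d ≈ 47.3 mm

Direct runoff: 0.0, 97.0, 162.0, 327.0, 562.0, 884.0, 541.0, 331.0, 202.0, 0.0 m³/s; ΣQ_DR = 3106 m³/s.
V = ΣQ_DR · Δt = 3106 × 7200 s = 2.236 × 10^7 m³.
Over A = 473 km², depth = V / A = 47.3 mm.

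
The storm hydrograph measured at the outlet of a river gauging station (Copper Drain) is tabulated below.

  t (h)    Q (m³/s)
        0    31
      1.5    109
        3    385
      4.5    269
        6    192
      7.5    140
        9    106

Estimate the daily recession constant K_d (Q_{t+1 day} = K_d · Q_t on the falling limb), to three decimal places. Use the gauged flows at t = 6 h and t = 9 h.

Between t = 6 h and t = 9 h the flow falls from 192 to 106 m³/s over 2×1.5 h = 3 h.
Per-interval ratio K = (106/192)^(1/2) = 0.7430; K_d = K^(24/1.5) = 0.009.

K_d ≈ 0.009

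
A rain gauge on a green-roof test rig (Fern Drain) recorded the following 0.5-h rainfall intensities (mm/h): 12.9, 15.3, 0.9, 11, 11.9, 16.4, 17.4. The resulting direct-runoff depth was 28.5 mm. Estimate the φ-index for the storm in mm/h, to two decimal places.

φ ≈ 4.65 mm/h

Only the 6 blocks with intensity above φ contribute runoff: 12.9, 15.3, 11, 11.9, 16.4, 17.4 mm/h.
Σ(I−φ)·Δt = d  ⇒  (12.9+15.3+11+11.9+16.4+17.4 − 6φ)·0.5 = 28.5
φ = (84.90 − 28.5/0.5) / 6 = 4.65 mm/h.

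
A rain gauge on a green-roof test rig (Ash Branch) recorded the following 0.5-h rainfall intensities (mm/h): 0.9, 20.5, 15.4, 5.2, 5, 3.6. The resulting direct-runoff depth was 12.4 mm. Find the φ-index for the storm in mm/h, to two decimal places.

Only the 2 blocks with intensity above φ contribute runoff: 20.5, 15.4 mm/h.
Σ(I−φ)·Δt = d  ⇒  (20.5+15.4 − 2φ)·0.5 = 12.4
φ = (35.90 − 12.4/0.5) / 2 = 5.55 mm/h.

φ ≈ 5.55 mm/h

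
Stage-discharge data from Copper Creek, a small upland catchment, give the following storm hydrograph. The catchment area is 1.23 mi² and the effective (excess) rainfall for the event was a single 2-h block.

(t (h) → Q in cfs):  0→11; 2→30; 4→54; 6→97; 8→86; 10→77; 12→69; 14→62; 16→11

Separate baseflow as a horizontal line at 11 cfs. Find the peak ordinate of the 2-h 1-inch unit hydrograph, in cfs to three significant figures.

Direct runoff: 0.0, 19.0, 43.0, 86.0, 75.0, 66.0, 58.0, 51.0, 0.0 cfs; ΣQ_DR = 398.0 cfs, peak = 86.0 cfs.
Runoff depth d = ΣQ_DR·Δt / A = 398.0 × 7200 / (1.23 mi²) = 1.003 in.
The 1-inch UH is the DRH scaled by (1 in)/d, so U_p = 86.0 × 1/1.003 = 85.8 cfs.

U_p ≈ 85.8 cfs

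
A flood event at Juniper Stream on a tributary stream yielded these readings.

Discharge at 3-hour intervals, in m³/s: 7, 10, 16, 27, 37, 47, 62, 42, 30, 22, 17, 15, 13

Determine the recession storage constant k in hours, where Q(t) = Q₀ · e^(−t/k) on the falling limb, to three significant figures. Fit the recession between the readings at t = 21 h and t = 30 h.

On the falling limb, Q drops from 42 to 17 m³/s between t = 21 h and t = 30 h (Δt = 9 h).
k = −Δt / ln(Q₂/Q₁) = −9 / ln(17/42) = 9.95 h.

k ≈ 9.95 h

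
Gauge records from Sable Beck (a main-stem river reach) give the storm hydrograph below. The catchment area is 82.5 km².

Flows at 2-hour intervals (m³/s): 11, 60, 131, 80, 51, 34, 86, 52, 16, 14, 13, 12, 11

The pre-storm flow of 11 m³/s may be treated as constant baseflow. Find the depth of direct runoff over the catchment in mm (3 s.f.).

Direct runoff: 0.0, 49.0, 120.0, 69.0, 40.0, 23.0, 75.0, 41.0, 5.0, 3.0, 2.0, 1.0, 0.0 m³/s; ΣQ_DR = 428.0 m³/s.
V = ΣQ_DR · Δt = 428.0 × 7200 s = 3.082 × 10^6 m³.
Over A = 82.5 km², depth = V / A = 37.4 mm.

d ≈ 37.4 mm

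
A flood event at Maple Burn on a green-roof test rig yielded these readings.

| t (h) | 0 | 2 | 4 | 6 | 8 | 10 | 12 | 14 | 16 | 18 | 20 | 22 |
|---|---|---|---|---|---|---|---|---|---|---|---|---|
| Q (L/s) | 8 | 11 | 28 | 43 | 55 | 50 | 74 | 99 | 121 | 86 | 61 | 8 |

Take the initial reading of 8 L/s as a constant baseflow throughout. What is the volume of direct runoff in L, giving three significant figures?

V ≈ 3.95 × 10^6 L

Direct-runoff ordinates (Q − Q_b): 0.0, 3.0, 20.0, 35.0, 47.0, 42.0, 66.0, 91.0, 113.0, 78.0, 53.0, 0.0 L/s.
ΣQ_DR = 548.0 L/s.
With Δt = 2 h = 7200 s, V = ΣQ_DR · Δt = 548.0 × 7200 = 3.95 × 10^6 L.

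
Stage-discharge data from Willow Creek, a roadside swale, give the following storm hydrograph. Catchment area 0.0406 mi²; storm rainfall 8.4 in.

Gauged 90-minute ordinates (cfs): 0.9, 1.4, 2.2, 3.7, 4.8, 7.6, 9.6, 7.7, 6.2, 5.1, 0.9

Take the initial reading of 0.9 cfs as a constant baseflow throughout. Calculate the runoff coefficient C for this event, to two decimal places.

ΣQ_DR = 40.20 cfs; V = ΣQ_DR·Δt = 2.171 × 10^5 ft³.
Runoff depth d = V / A = 2.301 in.
C = d / P = 2.301 / 8.4 = 0.27.

C ≈ 0.27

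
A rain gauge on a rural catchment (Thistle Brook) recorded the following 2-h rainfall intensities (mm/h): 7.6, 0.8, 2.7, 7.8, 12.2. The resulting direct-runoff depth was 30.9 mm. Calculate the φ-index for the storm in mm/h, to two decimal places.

φ ≈ 4.05 mm/h

Only the 3 blocks with intensity above φ contribute runoff: 7.6, 7.8, 12.2 mm/h.
Σ(I−φ)·Δt = d  ⇒  (7.6+7.8+12.2 − 3φ)·2 = 30.9
φ = (27.60 − 30.9/2) / 3 = 4.05 mm/h.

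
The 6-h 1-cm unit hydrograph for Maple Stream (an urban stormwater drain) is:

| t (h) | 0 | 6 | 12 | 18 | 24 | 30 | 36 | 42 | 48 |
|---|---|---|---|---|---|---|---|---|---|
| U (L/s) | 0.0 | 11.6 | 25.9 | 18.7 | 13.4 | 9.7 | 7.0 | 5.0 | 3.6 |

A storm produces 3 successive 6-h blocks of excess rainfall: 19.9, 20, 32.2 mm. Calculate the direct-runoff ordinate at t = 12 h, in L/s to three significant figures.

By discrete convolution, Q_j = Σ (P_i / 10 mm) · U_{j−i}.
At t = 12 h (j=2): Q = (19.9/10)·25.9 + (20/10)·11.6 + (32.2/10)·0.0 = 74.7 L/s.

Q ≈ 74.7 L/s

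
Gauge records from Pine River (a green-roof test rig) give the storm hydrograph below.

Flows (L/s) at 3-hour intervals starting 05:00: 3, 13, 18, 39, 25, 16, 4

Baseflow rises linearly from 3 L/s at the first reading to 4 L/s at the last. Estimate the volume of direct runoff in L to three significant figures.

Direct-runoff ordinates (Q − Q_b): 0.00, 9.83, 14.67, 35.50, 21.33, 12.17, 0.00 L/s.
ΣQ_DR = 93.50 L/s.
With Δt = 3 h = 10800 s, V = ΣQ_DR · Δt = 93.50 × 10800 = 1.01 × 10^6 L.

V ≈ 1.01 × 10^6 L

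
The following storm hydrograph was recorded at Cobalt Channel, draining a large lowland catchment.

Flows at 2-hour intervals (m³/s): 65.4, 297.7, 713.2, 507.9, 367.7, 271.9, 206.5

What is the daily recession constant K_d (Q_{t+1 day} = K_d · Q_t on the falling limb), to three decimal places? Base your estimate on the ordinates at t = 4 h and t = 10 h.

Between t = 4 h and t = 10 h the flow falls from 713.2 to 271.9 m³/s over 3×2 h = 6 h.
Per-interval ratio K = (271.9/713.2)^(1/3) = 0.7251; K_d = K^(24/2) = 0.021.

K_d ≈ 0.021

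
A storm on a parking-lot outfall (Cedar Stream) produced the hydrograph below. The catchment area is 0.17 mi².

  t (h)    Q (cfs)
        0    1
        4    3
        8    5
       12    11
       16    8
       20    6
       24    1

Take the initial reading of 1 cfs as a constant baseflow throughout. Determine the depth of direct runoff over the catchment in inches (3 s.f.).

d ≈ 1.02 in

Direct runoff: 0.0, 2.0, 4.0, 10.0, 7.0, 5.0, 0.0 cfs; ΣQ_DR = 28.00 cfs.
V = ΣQ_DR · Δt = 28.00 × 14400 s = 4.032 × 10^5 ft³.
Over A = 0.17 mi², depth = V / A = 1.02 in.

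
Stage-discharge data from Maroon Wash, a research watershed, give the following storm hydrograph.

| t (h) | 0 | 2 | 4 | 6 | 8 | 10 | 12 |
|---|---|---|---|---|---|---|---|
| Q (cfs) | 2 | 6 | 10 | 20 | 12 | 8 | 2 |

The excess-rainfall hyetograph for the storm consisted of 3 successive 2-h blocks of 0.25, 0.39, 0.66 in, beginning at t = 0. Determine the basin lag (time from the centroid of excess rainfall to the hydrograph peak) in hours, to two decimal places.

Centroid of excess rainfall: t_c = Σ P_i·t̄_i / ΣP_i = 3.6308 h (block centres at 1, 3, 5 h).
Hydrograph peak occurs at t = 6 h, so basin lag t_L = 6 − 3.6308 = 2.37 h.

t_L ≈ 2.37 h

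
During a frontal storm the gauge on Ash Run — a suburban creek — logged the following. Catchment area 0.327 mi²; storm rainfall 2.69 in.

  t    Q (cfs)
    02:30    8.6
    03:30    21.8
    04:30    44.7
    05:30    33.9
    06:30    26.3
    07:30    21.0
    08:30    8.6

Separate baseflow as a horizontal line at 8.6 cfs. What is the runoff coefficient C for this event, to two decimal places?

ΣQ_DR = 104.7 cfs; V = ΣQ_DR·Δt = 3.769 × 10^5 ft³.
Runoff depth d = V / A = 0.4962 in.
C = d / P = 0.4962 / 2.69 = 0.18.

C ≈ 0.18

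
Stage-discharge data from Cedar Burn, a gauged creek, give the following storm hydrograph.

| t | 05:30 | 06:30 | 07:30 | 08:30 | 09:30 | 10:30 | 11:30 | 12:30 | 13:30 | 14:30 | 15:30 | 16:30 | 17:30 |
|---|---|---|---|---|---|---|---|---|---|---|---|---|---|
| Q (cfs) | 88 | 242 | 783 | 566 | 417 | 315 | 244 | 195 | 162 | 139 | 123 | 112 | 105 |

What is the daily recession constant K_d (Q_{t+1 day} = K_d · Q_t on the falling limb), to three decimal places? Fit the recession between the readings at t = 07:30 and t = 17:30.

Between t = 07:30 and t = 17:30 the flow falls from 783 to 105 cfs over 10×1 h = 10 h.
Per-interval ratio K = (105/783)^(1/10) = 0.8180; K_d = K^(24/1) = 0.008.

K_d ≈ 0.008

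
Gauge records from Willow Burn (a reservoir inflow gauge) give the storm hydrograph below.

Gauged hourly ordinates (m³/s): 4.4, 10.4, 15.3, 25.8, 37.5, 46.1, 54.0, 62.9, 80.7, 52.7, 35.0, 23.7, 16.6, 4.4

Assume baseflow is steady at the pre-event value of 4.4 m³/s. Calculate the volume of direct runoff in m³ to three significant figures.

V ≈ 1.47 × 10^6 m³

Direct-runoff ordinates (Q − Q_b): 0.0, 6.0, 10.9, 21.4, 33.1, 41.7, 49.6, 58.5, 76.3, 48.3, 30.6, 19.3, 12.2, 0.0 m³/s.
ΣQ_DR = 407.9 m³/s.
With Δt = 1 h = 3600 s, V = ΣQ_DR · Δt = 407.9 × 3600 = 1.47 × 10^6 m³.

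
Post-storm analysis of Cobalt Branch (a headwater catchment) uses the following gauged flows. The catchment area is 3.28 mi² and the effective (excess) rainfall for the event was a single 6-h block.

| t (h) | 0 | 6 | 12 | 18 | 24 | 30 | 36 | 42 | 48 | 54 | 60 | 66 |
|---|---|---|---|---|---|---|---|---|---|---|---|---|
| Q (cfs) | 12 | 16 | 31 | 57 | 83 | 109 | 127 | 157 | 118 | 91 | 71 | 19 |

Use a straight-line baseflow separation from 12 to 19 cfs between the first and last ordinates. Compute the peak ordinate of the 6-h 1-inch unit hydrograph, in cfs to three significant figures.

Direct runoff: 0.00, 3.36, 17.73, 43.09, 68.45, 93.82, 111.18, 140.55, 100.91, 73.27, 52.64, 0.00 cfs; ΣQ_DR = 705.0 cfs, peak = 140.55 cfs.
Runoff depth d = ΣQ_DR·Δt / A = 705.0 × 21600 / (3.28 mi²) = 1.998 in.
The 1-inch UH is the DRH scaled by (1 in)/d, so U_p = 140.55 × 1/1.998 = 70.3 cfs.

U_p ≈ 70.3 cfs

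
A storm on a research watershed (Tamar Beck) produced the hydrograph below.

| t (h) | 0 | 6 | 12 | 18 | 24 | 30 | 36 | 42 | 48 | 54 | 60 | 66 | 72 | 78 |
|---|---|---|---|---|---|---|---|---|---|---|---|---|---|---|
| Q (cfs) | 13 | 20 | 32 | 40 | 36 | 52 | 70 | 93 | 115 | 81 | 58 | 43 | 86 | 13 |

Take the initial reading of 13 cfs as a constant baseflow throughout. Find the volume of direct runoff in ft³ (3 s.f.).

Direct-runoff ordinates (Q − Q_b): 0.0, 7.0, 19.0, 27.0, 23.0, 39.0, 57.0, 80.0, 102.0, 68.0, 45.0, 30.0, 73.0, 0.0 cfs.
ΣQ_DR = 570.0 cfs.
With Δt = 6 h = 21600 s, V = ΣQ_DR · Δt = 570.0 × 21600 = 1.23 × 10^7 ft³.

V ≈ 1.23 × 10^7 ft³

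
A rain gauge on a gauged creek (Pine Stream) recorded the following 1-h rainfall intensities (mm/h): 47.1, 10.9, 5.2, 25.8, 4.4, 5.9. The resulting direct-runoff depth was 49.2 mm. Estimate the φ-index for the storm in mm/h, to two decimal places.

φ ≈ 11.85 mm/h

Only the 2 blocks with intensity above φ contribute runoff: 47.1, 25.8 mm/h.
Σ(I−φ)·Δt = d  ⇒  (47.1+25.8 − 2φ)·1 = 49.2
φ = (72.90 − 49.2/1) / 2 = 11.85 mm/h.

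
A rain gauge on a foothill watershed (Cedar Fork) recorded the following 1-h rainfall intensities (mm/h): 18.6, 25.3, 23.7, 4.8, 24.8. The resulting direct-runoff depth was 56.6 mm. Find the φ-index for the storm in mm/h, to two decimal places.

Only the 4 blocks with intensity above φ contribute runoff: 18.6, 25.3, 23.7, 24.8 mm/h.
Σ(I−φ)·Δt = d  ⇒  (18.6+25.3+23.7+24.8 − 4φ)·1 = 56.6
φ = (92.40 − 56.6/1) / 4 = 8.95 mm/h.

φ ≈ 8.95 mm/h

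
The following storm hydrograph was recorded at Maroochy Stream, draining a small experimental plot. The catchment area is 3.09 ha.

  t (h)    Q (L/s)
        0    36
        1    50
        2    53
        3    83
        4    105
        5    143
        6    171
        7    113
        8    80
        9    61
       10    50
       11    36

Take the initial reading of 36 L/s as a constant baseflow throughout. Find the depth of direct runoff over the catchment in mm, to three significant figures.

Direct runoff: 0.0, 14.0, 17.0, 47.0, 69.0, 107.0, 135.0, 77.0, 44.0, 25.0, 14.0, 0.0 L/s; ΣQ_DR = 549.0 L/s.
V = ΣQ_DR · Δt = 549.0 × 3600 s = 1.976 × 10^6 L.
Over A = 3.09 ha, depth = V / A = 64.0 mm.

d ≈ 64.0 mm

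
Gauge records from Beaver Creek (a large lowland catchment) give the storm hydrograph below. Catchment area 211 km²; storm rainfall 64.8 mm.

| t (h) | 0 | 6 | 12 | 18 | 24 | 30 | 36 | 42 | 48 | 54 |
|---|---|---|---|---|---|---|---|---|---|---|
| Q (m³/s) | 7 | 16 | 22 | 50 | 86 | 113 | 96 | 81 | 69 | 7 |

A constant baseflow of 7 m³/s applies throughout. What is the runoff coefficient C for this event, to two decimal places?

ΣQ_DR = 477.0 m³/s; V = ΣQ_DR·Δt = 1.030 × 10^7 m³.
Runoff depth d = V / A = 48.83 mm.
C = d / P = 48.83 / 64.8 = 0.75.

C ≈ 0.75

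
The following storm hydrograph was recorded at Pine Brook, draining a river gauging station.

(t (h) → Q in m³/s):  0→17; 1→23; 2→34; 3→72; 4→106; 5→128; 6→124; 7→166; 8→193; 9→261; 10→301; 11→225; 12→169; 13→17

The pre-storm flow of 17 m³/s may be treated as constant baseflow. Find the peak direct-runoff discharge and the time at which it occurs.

Q_p = 284.0 m³/s at t = 10 h

Subtracting baseflow gives direct-runoff ordinates: 0.0, 6.0, 17.0, 55.0, 89.0, 111.0, 107.0, 149.0, 176.0, 244.0, 284.0, 208.0, 152.0, 0.0 m³/s.
The maximum is 284.0 m³/s, occurring at the reading for t = 10 h.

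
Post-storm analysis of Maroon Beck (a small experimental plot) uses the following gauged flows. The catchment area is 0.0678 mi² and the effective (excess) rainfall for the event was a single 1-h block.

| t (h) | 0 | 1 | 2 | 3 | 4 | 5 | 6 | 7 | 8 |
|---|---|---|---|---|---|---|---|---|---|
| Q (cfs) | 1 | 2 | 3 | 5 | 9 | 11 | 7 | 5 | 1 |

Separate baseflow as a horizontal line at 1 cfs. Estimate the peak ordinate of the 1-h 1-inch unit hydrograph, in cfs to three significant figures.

Direct runoff: 0.0, 1.0, 2.0, 4.0, 8.0, 10.0, 6.0, 4.0, 0.0 cfs; ΣQ_DR = 35.00 cfs, peak = 10.0 cfs.
Runoff depth d = ΣQ_DR·Δt / A = 35.00 × 3600 / (0.0678 mi²) = 0.7999 in.
The 1-inch UH is the DRH scaled by (1 in)/d, so U_p = 10.0 × 1/0.7999 = 12.5 cfs.

U_p ≈ 12.5 cfs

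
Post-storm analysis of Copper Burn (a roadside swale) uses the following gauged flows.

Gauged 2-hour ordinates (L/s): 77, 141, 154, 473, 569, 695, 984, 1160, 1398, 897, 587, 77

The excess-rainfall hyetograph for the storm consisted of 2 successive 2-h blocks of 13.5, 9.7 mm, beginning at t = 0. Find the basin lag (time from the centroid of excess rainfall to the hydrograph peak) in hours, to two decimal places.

Centroid of excess rainfall: t_c = Σ P_i·t̄_i / ΣP_i = 1.8362 h (block centres at 1, 3 h).
Hydrograph peak occurs at t = 16 h, so basin lag t_L = 16 − 1.8362 = 14.16 h.

t_L ≈ 14.16 h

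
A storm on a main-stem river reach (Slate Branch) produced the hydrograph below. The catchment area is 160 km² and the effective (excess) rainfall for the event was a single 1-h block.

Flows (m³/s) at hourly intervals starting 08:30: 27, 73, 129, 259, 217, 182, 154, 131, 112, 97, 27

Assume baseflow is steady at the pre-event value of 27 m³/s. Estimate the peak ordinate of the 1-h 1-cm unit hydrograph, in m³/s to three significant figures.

U_p ≈ 92.8 m³/s

Direct runoff: 0.0, 46.0, 102.0, 232.0, 190.0, 155.0, 127.0, 104.0, 85.0, 70.0, 0.0 m³/s; ΣQ_DR = 1111 m³/s, peak = 232.0 m³/s.
Runoff depth d = ΣQ_DR·Δt / A = 1111 × 3600 / (160 km²) = 25.00 mm.
The 1-cm UH is the DRH scaled by (10 mm)/d, so U_p = 232.0 × 10/25.00 = 92.8 m³/s.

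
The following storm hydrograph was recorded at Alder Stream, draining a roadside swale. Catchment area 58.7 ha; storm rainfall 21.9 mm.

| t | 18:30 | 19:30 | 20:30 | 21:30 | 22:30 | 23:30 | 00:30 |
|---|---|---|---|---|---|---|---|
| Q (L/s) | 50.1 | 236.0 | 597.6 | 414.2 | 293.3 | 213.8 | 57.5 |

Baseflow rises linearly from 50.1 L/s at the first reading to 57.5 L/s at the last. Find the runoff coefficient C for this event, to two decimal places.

C ≈ 0.42

ΣQ_DR = 1486 L/s; V = ΣQ_DR·Δt = 5.349 × 10^6 L.
Runoff depth d = V / A = 9.113 mm.
C = d / P = 9.113 / 21.9 = 0.42.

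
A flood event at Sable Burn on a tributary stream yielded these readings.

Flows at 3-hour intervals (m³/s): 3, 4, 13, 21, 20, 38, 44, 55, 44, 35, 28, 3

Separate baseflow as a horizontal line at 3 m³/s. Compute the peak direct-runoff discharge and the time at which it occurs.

Subtracting baseflow gives direct-runoff ordinates: 0.0, 1.0, 10.0, 18.0, 17.0, 35.0, 41.0, 52.0, 41.0, 32.0, 25.0, 0.0 m³/s.
The maximum is 52.0 m³/s, occurring at the reading for t = 21 h.

Q_p = 52.0 m³/s at t = 21 h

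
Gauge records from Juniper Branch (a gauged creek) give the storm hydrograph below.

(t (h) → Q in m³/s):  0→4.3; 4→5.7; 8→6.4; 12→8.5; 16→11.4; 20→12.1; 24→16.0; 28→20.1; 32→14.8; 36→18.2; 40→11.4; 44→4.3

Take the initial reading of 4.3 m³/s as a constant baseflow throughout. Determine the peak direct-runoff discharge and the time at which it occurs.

Subtracting baseflow gives direct-runoff ordinates: 0.0, 1.4, 2.1, 4.2, 7.1, 7.8, 11.7, 15.8, 10.5, 13.9, 7.1, 0.0 m³/s.
The maximum is 15.8 m³/s, occurring at the reading for t = 28 h.

Q_p = 15.8 m³/s at t = 28 h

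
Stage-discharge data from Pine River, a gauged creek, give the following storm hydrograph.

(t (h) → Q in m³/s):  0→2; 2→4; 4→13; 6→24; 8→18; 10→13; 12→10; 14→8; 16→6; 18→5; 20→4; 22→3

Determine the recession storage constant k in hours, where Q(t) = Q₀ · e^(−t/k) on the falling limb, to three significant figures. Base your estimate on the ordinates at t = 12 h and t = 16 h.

On the falling limb, Q drops from 10 to 6 m³/s between t = 12 h and t = 16 h (Δt = 4 h).
k = −Δt / ln(Q₂/Q₁) = −4 / ln(6/10) = 7.83 h.

k ≈ 7.83 h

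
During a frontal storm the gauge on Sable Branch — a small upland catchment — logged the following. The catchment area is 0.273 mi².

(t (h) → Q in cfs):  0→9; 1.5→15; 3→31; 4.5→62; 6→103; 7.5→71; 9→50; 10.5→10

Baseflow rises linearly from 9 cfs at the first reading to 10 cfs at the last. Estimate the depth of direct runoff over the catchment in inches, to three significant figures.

d ≈ 2.34 in

Direct runoff: 0.00, 5.86, 21.71, 52.57, 93.43, 61.29, 40.14, 0.00 cfs; ΣQ_DR = 275.0 cfs.
V = ΣQ_DR · Δt = 275.0 × 5400 s = 1.485 × 10^6 ft³.
Over A = 0.273 mi², depth = V / A = 2.34 in.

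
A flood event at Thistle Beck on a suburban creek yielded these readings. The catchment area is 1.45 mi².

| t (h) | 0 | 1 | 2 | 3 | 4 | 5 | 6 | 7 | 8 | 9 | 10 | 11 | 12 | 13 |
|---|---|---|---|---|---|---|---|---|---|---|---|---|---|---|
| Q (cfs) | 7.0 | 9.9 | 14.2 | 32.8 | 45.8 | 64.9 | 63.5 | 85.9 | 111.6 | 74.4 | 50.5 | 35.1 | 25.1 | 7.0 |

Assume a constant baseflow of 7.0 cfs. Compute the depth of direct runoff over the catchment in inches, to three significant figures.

d ≈ 0.566 in

Direct runoff: 0.0, 2.9, 7.2, 25.8, 38.8, 57.9, 56.5, 78.9, 104.6, 67.4, 43.5, 28.1, 18.1, 0.0 cfs; ΣQ_DR = 529.7 cfs.
V = ΣQ_DR · Δt = 529.7 × 3600 s = 1.907 × 10^6 ft³.
Over A = 1.45 mi², depth = V / A = 0.566 in.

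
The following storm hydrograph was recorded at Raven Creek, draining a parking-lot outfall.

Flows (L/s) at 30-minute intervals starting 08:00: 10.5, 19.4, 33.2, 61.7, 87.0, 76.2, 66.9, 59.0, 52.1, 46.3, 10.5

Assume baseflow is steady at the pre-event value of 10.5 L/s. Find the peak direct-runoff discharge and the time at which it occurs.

Q_p = 76.5 L/s at t = 10:00

Subtracting baseflow gives direct-runoff ordinates: 0.0, 8.9, 22.7, 51.2, 76.5, 65.7, 56.4, 48.5, 41.6, 35.8, 0.0 L/s.
The maximum is 76.5 L/s, occurring at the reading for t = 10:00.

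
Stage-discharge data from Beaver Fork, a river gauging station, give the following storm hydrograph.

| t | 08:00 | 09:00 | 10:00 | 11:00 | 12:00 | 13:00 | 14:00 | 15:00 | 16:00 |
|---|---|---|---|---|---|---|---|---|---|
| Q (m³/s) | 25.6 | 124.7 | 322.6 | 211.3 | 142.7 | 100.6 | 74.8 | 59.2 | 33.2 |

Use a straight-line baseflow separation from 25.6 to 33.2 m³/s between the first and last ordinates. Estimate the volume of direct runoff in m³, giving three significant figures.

Direct-runoff ordinates (Q − Q_b): 0.00, 98.15, 295.10, 182.85, 113.30, 70.25, 43.50, 26.95, 0.00 m³/s.
ΣQ_DR = 830.1 m³/s.
With Δt = 1 h = 3600 s, V = ΣQ_DR · Δt = 830.1 × 3600 = 2.99 × 10^6 m³.

V ≈ 2.99 × 10^6 m³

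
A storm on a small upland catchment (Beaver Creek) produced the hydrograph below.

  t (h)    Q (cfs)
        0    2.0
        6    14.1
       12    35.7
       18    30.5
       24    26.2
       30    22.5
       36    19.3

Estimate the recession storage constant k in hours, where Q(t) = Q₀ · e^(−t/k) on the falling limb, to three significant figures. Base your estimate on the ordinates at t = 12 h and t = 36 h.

On the falling limb, Q drops from 35.7 to 19.3 cfs between t = 12 h and t = 36 h (Δt = 24 h).
k = −Δt / ln(Q₂/Q₁) = −24 / ln(19.3/35.7) = 39.0 h.

k ≈ 39.0 h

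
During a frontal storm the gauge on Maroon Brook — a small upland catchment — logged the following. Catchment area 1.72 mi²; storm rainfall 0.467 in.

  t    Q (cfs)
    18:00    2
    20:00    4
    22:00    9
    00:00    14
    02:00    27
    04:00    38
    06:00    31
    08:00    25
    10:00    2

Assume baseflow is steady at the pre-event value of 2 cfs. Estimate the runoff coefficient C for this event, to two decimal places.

ΣQ_DR = 134.0 cfs; V = ΣQ_DR·Δt = 9.648 × 10^5 ft³.
Runoff depth d = V / A = 0.2414 in.
C = d / P = 0.2414 / 0.467 = 0.52.

C ≈ 0.52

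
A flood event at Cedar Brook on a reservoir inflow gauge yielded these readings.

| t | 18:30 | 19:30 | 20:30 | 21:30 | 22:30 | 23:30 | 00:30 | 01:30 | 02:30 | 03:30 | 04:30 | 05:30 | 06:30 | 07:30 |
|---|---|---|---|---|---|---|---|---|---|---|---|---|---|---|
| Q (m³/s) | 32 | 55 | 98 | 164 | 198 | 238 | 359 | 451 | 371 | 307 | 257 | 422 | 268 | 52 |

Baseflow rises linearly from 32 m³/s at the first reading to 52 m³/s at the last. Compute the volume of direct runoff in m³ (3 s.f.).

V ≈ 9.66 × 10^6 m³

Direct-runoff ordinates (Q − Q_b): 0.00, 21.46, 62.92, 127.38, 159.85, 198.31, 317.77, 408.23, 326.69, 261.15, 209.62, 373.08, 217.54, 0.00 m³/s.
ΣQ_DR = 2684 m³/s.
With Δt = 1 h = 3600 s, V = ΣQ_DR · Δt = 2684 × 3600 = 9.66 × 10^6 m³.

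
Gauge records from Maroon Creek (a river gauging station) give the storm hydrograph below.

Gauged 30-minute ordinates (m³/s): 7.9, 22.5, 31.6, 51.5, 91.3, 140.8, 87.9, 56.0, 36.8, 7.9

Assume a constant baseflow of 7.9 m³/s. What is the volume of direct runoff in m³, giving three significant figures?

V ≈ 8.19 × 10^5 m³

Direct-runoff ordinates (Q − Q_b): 0.0, 14.6, 23.7, 43.6, 83.4, 132.9, 80.0, 48.1, 28.9, 0.0 m³/s.
ΣQ_DR = 455.2 m³/s.
With Δt = 0.5 h = 1800 s, V = ΣQ_DR · Δt = 455.2 × 1800 = 8.19 × 10^5 m³.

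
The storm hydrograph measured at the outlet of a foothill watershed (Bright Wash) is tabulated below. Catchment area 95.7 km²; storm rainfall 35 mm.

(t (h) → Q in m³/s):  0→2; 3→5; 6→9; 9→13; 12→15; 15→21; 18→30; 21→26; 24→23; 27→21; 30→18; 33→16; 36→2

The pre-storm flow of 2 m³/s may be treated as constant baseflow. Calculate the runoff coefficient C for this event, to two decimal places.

ΣQ_DR = 175.0 m³/s; V = ΣQ_DR·Δt = 1.890 × 10^6 m³.
Runoff depth d = V / A = 19.75 mm.
C = d / P = 19.75 / 35 = 0.56.

C ≈ 0.56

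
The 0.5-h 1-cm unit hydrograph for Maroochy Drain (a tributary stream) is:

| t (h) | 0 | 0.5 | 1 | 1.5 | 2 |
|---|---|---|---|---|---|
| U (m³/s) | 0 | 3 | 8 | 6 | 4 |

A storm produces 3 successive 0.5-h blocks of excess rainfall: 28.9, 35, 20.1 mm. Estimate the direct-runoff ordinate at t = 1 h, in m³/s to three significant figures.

By discrete convolution, Q_j = Σ (P_i / 10 mm) · U_{j−i}.
At t = 1 h (j=2): Q = (28.9/10)·8 + (35/10)·3 + (20.1/10)·0 = 33.6 m³/s.

Q ≈ 33.6 m³/s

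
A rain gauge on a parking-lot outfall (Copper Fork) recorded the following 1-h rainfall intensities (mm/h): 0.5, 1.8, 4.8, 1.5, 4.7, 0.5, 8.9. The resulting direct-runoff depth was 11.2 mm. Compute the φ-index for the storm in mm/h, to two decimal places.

Only the 3 blocks with intensity above φ contribute runoff: 4.8, 4.7, 8.9 mm/h.
Σ(I−φ)·Δt = d  ⇒  (4.8+4.7+8.9 − 3φ)·1 = 11.2
φ = (18.40 − 11.2/1) / 3 = 2.40 mm/h.

φ ≈ 2.40 mm/h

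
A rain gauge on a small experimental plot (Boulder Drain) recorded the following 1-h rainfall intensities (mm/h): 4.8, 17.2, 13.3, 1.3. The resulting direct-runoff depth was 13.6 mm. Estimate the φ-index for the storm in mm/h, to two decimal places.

φ ≈ 8.45 mm/h

Only the 2 blocks with intensity above φ contribute runoff: 17.2, 13.3 mm/h.
Σ(I−φ)·Δt = d  ⇒  (17.2+13.3 − 2φ)·1 = 13.6
φ = (30.50 − 13.6/1) / 2 = 8.45 mm/h.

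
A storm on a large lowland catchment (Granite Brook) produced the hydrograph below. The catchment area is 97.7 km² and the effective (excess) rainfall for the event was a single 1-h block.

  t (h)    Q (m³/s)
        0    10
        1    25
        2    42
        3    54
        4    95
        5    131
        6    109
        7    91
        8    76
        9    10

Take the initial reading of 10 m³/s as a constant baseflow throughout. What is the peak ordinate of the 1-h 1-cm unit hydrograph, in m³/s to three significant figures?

U_p ≈ 60.5 m³/s

Direct runoff: 0.0, 15.0, 32.0, 44.0, 85.0, 121.0, 99.0, 81.0, 66.0, 0.0 m³/s; ΣQ_DR = 543.0 m³/s, peak = 121.0 m³/s.
Runoff depth d = ΣQ_DR·Δt / A = 543.0 × 3600 / (97.7 km²) = 20.01 mm.
The 1-cm UH is the DRH scaled by (10 mm)/d, so U_p = 121.0 × 10/20.01 = 60.5 m³/s.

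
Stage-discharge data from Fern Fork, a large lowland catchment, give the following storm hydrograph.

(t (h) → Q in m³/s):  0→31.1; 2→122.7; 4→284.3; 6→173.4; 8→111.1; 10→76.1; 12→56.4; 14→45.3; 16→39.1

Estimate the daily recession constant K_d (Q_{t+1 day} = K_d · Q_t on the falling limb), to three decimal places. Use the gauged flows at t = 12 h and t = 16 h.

K_d ≈ 0.111

Between t = 12 h and t = 16 h the flow falls from 56.4 to 39.1 m³/s over 2×2 h = 4 h.
Per-interval ratio K = (39.1/56.4)^(1/2) = 0.8326; K_d = K^(24/2) = 0.111.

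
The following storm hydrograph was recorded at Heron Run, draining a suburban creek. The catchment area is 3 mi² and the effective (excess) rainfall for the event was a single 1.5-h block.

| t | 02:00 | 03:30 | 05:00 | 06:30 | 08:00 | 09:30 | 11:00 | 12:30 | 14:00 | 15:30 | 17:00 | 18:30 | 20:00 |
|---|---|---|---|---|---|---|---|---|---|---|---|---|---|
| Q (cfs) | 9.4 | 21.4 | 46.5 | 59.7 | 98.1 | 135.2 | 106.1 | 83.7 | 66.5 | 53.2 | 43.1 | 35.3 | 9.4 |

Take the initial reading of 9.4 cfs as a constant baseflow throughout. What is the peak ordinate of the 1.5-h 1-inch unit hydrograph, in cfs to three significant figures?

Direct runoff: 0.0, 12.0, 37.1, 50.3, 88.7, 125.8, 96.7, 74.3, 57.1, 43.8, 33.7, 25.9, 0.0 cfs; ΣQ_DR = 645.4 cfs, peak = 125.8 cfs.
Runoff depth d = ΣQ_DR·Δt / A = 645.4 × 5400 / (3 mi²) = 0.5001 in.
The 1-inch UH is the DRH scaled by (1 in)/d, so U_p = 125.8 × 1/0.5001 = 252 cfs.

U_p ≈ 252 cfs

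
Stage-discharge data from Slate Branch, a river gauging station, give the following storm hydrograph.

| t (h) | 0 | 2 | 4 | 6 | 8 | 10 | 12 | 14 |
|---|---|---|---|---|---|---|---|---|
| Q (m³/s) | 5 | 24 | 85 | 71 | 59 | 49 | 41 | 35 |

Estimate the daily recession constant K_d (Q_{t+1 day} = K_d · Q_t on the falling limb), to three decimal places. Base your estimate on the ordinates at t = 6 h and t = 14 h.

K_d ≈ 0.120

Between t = 6 h and t = 14 h the flow falls from 71 to 35 m³/s over 4×2 h = 8 h.
Per-interval ratio K = (35/71)^(1/4) = 0.8379; K_d = K^(24/2) = 0.120.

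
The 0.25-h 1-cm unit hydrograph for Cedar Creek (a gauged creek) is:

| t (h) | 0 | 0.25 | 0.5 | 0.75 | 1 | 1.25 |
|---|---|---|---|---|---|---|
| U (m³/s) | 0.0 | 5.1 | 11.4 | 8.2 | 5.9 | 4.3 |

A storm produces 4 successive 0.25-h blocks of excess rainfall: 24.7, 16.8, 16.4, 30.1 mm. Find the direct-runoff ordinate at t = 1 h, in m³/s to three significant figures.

By discrete convolution, Q_j = Σ (P_i / 10 mm) · U_{j−i}.
At t = 1 h (j=4): Q = (24.7/10)·5.9 + (16.8/10)·8.2 + (16.4/10)·11.4 + (30.1/10)·5.1 = 62.4 m³/s.

Q ≈ 62.4 m³/s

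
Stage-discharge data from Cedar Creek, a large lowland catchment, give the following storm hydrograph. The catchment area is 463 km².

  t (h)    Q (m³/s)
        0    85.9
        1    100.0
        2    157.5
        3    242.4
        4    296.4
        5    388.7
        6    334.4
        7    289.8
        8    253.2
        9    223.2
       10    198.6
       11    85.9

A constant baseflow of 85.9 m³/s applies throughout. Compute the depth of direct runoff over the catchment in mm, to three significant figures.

d ≈ 12.6 mm

Direct runoff: 0.0, 14.1, 71.6, 156.5, 210.5, 302.8, 248.5, 203.9, 167.3, 137.3, 112.7, 0.0 m³/s; ΣQ_DR = 1625 m³/s.
V = ΣQ_DR · Δt = 1625 × 3600 s = 5.851 × 10^6 m³.
Over A = 463 km², depth = V / A = 12.6 mm.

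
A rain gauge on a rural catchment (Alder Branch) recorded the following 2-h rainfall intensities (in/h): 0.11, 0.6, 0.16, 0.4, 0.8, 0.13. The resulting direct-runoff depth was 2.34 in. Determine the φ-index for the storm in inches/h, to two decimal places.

Only the 3 blocks with intensity above φ contribute runoff: 0.6, 0.4, 0.8 in/h.
Σ(I−φ)·Δt = d  ⇒  (0.6+0.4+0.8 − 3φ)·2 = 2.34
φ = (1.800 − 2.34/2) / 3 = 0.21 in/h.

φ ≈ 0.21 in/h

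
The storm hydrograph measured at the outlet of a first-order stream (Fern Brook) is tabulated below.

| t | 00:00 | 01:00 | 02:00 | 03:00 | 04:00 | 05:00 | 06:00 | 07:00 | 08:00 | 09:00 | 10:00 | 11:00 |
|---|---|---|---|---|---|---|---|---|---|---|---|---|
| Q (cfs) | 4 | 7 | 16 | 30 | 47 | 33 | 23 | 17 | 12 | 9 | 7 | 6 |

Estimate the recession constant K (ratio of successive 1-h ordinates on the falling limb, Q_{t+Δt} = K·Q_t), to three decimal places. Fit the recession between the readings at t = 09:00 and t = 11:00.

K ≈ 0.816

Using the recession-limb readings at t = 09:00 and t = 11:00: Q falls from 9 to 6 cfs over 2 intervals.
K = (Q₂/Q₁)^(1/2) = (6/9)^(1/2) = 0.816.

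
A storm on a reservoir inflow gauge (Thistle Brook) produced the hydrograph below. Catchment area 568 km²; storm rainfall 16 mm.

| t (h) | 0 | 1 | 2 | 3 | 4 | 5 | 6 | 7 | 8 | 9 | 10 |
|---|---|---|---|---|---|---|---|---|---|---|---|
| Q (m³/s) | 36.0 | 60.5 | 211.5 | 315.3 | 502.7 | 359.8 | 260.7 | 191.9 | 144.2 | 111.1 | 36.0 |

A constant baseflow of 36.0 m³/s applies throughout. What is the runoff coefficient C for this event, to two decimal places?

C ≈ 0.73

ΣQ_DR = 1834 m³/s; V = ΣQ_DR·Δt = 6.601 × 10^6 m³.
Runoff depth d = V / A = 11.62 mm.
C = d / P = 11.62 / 16 = 0.73.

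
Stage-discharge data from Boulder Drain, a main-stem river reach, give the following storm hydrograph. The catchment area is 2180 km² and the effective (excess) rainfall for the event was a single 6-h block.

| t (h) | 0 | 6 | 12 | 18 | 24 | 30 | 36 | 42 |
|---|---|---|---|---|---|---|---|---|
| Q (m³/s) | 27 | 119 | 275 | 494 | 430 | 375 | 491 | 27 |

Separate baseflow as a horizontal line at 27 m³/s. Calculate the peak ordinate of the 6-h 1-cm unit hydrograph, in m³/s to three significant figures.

Direct runoff: 0.0, 92.0, 248.0, 467.0, 403.0, 348.0, 464.0, 0.0 m³/s; ΣQ_DR = 2022 m³/s, peak = 467.0 m³/s.
Runoff depth d = ΣQ_DR·Δt / A = 2022 × 21600 / (2180 km²) = 20.03 mm.
The 1-cm UH is the DRH scaled by (10 mm)/d, so U_p = 467.0 × 10/20.03 = 233 m³/s.

U_p ≈ 233 m³/s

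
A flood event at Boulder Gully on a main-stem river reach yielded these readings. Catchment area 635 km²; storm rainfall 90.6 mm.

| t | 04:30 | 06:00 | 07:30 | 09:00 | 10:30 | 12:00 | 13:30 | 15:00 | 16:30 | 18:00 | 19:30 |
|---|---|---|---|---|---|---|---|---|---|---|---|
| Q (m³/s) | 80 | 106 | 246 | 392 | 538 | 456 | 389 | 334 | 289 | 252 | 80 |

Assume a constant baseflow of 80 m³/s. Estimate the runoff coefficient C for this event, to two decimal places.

ΣQ_DR = 2282 m³/s; V = ΣQ_DR·Δt = 1.232 × 10^7 m³.
Runoff depth d = V / A = 19.41 mm.
C = d / P = 19.41 / 90.6 = 0.21.

C ≈ 0.21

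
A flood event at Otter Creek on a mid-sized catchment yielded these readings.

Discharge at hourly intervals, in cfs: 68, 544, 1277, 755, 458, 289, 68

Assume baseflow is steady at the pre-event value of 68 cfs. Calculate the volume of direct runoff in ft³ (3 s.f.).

Direct-runoff ordinates (Q − Q_b): 0.0, 476.0, 1209.0, 687.0, 390.0, 221.0, 0.0 cfs.
ΣQ_DR = 2983 cfs.
With Δt = 1 h = 3600 s, V = ΣQ_DR · Δt = 2983 × 3600 = 1.07 × 10^7 ft³.

V ≈ 1.07 × 10^7 ft³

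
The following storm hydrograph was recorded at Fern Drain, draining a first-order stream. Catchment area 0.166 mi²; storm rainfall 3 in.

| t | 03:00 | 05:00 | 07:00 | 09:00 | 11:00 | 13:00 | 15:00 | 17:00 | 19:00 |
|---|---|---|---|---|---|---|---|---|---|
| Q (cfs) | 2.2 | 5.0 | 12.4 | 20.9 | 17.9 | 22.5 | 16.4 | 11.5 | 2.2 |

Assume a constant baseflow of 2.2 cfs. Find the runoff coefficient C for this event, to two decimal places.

C ≈ 0.57

ΣQ_DR = 91.20 cfs; V = ΣQ_DR·Δt = 6.566 × 10^5 ft³.
Runoff depth d = V / A = 1.703 in.
C = d / P = 1.703 / 3 = 0.57.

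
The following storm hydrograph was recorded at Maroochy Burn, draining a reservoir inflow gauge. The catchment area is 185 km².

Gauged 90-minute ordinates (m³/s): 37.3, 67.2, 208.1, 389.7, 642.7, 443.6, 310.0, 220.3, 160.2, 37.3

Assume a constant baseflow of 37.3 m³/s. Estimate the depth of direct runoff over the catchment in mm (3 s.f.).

Direct runoff: 0.0, 29.9, 170.8, 352.4, 605.4, 406.3, 272.7, 183.0, 122.9, 0.0 m³/s; ΣQ_DR = 2143 m³/s.
V = ΣQ_DR · Δt = 2143 × 5400 s = 1.157 × 10^7 m³.
Over A = 185 km², depth = V / A = 62.6 mm.

d ≈ 62.6 mm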